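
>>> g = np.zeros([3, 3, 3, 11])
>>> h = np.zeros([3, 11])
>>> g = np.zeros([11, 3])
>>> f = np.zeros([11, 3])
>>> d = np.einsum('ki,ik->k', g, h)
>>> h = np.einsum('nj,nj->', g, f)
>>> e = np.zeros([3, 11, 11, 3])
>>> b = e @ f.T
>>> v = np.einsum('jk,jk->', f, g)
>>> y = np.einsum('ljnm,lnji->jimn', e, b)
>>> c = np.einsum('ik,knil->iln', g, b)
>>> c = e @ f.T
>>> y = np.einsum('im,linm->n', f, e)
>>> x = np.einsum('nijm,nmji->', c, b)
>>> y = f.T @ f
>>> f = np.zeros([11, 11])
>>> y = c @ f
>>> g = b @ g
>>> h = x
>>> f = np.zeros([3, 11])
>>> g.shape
(3, 11, 11, 3)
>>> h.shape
()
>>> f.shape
(3, 11)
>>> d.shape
(11,)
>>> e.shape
(3, 11, 11, 3)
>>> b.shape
(3, 11, 11, 11)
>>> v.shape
()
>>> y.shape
(3, 11, 11, 11)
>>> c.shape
(3, 11, 11, 11)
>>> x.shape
()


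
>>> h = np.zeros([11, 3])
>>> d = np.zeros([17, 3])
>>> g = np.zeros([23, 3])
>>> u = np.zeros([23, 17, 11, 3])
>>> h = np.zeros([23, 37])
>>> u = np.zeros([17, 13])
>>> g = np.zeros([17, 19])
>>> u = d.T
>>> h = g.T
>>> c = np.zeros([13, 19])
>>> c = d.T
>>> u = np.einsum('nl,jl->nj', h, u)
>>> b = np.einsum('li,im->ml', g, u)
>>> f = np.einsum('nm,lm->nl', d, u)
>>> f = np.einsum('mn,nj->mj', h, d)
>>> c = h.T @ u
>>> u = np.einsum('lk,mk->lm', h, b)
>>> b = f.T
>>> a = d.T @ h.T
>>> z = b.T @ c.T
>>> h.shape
(19, 17)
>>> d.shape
(17, 3)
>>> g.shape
(17, 19)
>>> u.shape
(19, 3)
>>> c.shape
(17, 3)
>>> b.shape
(3, 19)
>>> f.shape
(19, 3)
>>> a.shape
(3, 19)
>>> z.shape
(19, 17)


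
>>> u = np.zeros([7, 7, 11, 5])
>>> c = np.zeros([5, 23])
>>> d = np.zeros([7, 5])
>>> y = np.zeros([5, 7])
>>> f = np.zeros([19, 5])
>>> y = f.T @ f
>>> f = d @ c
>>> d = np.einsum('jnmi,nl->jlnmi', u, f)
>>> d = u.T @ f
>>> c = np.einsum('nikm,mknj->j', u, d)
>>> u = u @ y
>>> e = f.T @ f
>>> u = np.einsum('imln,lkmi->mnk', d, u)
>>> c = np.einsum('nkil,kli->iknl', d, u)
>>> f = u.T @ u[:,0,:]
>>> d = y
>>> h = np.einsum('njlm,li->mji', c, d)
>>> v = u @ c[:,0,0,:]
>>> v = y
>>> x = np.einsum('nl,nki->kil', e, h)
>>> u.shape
(11, 23, 7)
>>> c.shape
(7, 11, 5, 23)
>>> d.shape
(5, 5)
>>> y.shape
(5, 5)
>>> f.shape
(7, 23, 7)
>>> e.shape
(23, 23)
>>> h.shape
(23, 11, 5)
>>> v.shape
(5, 5)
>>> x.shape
(11, 5, 23)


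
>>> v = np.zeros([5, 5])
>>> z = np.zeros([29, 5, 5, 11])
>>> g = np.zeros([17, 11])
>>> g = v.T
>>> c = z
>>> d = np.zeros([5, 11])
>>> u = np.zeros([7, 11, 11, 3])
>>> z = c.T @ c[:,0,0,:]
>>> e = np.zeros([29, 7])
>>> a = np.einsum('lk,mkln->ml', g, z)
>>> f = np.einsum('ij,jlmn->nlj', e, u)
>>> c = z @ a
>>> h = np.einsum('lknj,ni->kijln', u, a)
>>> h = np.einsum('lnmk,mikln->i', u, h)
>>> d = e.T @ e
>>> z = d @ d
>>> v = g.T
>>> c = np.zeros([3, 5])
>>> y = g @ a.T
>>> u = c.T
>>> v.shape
(5, 5)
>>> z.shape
(7, 7)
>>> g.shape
(5, 5)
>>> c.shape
(3, 5)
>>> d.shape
(7, 7)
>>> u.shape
(5, 3)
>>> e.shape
(29, 7)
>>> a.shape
(11, 5)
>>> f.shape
(3, 11, 7)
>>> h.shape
(5,)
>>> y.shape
(5, 11)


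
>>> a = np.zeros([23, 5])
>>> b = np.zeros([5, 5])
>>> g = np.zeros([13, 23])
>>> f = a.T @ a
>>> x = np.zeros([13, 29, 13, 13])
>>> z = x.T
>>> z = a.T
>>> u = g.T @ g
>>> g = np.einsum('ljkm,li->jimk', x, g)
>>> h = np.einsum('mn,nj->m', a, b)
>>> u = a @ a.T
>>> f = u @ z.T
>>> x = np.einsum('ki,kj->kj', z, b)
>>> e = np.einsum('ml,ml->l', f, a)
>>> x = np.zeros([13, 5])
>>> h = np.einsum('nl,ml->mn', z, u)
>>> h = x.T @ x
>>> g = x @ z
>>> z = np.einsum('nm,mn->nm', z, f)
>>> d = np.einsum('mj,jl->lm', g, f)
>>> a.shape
(23, 5)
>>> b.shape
(5, 5)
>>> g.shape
(13, 23)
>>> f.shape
(23, 5)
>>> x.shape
(13, 5)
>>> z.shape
(5, 23)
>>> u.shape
(23, 23)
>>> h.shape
(5, 5)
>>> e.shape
(5,)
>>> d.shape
(5, 13)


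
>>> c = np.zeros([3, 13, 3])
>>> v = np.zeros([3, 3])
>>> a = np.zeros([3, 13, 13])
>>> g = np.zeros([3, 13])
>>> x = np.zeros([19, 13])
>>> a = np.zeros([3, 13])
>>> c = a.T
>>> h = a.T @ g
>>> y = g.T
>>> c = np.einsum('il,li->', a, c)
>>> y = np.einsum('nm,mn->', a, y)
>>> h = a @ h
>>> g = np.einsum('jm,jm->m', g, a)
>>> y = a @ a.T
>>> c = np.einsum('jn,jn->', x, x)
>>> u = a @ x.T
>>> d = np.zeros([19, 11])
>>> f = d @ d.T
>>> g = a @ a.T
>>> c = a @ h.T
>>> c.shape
(3, 3)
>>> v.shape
(3, 3)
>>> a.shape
(3, 13)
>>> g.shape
(3, 3)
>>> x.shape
(19, 13)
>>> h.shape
(3, 13)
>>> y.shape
(3, 3)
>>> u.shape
(3, 19)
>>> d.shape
(19, 11)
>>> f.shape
(19, 19)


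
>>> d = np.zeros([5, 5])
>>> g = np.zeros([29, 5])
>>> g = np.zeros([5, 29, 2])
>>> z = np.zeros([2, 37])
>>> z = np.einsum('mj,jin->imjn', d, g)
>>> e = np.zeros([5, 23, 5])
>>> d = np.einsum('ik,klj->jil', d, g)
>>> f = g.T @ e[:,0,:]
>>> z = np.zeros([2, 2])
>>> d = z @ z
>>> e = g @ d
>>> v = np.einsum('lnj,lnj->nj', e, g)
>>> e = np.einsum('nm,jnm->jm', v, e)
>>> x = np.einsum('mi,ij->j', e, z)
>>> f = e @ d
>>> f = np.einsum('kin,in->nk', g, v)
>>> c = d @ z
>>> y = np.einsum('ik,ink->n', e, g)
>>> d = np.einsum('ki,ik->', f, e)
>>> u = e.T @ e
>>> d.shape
()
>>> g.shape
(5, 29, 2)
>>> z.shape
(2, 2)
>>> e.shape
(5, 2)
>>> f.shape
(2, 5)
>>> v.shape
(29, 2)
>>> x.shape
(2,)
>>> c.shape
(2, 2)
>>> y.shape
(29,)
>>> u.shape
(2, 2)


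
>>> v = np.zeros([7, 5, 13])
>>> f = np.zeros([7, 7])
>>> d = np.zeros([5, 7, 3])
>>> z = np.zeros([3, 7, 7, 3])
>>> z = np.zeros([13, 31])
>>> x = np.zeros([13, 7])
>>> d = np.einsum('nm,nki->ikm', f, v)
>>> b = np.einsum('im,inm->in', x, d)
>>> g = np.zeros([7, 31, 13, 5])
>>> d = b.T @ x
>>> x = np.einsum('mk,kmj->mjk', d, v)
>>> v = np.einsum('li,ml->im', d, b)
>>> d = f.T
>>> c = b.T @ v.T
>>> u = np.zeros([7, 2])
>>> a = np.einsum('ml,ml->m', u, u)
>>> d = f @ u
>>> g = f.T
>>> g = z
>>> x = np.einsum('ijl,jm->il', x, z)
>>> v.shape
(7, 13)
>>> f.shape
(7, 7)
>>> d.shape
(7, 2)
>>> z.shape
(13, 31)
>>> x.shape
(5, 7)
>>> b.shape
(13, 5)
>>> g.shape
(13, 31)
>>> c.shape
(5, 7)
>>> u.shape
(7, 2)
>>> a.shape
(7,)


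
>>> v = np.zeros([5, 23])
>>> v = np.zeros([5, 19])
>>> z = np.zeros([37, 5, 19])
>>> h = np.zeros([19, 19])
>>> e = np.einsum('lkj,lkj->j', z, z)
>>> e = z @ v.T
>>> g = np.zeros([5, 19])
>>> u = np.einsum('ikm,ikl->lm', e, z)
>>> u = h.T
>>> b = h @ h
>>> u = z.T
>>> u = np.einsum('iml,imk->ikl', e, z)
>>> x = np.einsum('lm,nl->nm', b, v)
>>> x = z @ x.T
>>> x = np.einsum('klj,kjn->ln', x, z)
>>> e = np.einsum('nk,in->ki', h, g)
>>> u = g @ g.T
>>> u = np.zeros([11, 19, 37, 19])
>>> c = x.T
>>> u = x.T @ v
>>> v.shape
(5, 19)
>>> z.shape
(37, 5, 19)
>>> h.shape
(19, 19)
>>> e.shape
(19, 5)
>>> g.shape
(5, 19)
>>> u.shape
(19, 19)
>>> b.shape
(19, 19)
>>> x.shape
(5, 19)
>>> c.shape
(19, 5)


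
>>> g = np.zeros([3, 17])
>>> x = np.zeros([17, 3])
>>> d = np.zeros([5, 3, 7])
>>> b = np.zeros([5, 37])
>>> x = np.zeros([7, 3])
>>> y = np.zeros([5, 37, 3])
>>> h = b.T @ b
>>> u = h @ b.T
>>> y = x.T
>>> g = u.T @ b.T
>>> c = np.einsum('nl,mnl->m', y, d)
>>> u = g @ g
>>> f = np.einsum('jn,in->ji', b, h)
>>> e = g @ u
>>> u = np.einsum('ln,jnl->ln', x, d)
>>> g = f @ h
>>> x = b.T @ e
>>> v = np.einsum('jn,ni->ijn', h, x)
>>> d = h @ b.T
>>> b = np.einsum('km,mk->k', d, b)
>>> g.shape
(5, 37)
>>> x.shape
(37, 5)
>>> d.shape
(37, 5)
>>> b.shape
(37,)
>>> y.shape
(3, 7)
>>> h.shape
(37, 37)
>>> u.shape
(7, 3)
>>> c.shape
(5,)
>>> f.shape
(5, 37)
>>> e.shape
(5, 5)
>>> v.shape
(5, 37, 37)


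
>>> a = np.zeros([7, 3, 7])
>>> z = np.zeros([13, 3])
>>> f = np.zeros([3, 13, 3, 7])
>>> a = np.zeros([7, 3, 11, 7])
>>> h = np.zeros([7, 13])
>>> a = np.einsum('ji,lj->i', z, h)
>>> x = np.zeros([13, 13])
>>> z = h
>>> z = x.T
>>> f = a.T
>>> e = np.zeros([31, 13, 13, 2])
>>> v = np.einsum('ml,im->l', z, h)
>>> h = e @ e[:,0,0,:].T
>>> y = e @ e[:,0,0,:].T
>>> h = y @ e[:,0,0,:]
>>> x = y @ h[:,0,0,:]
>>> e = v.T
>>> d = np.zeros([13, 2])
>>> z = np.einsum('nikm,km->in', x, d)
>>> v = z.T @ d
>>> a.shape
(3,)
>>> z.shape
(13, 31)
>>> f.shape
(3,)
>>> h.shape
(31, 13, 13, 2)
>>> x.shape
(31, 13, 13, 2)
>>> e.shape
(13,)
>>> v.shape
(31, 2)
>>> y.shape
(31, 13, 13, 31)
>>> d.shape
(13, 2)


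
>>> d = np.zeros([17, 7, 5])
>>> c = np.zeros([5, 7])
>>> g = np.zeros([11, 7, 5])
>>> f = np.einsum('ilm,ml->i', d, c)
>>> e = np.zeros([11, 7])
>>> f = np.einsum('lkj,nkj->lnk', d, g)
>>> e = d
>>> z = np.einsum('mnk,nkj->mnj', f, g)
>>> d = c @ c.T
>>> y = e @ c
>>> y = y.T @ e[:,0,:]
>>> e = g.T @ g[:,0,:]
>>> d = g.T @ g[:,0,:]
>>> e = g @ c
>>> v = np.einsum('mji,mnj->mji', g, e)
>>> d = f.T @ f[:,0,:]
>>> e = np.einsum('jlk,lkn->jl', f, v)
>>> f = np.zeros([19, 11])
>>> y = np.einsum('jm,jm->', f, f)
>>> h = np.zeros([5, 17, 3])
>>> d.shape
(7, 11, 7)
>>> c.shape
(5, 7)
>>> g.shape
(11, 7, 5)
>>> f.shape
(19, 11)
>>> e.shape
(17, 11)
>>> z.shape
(17, 11, 5)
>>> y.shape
()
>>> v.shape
(11, 7, 5)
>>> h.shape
(5, 17, 3)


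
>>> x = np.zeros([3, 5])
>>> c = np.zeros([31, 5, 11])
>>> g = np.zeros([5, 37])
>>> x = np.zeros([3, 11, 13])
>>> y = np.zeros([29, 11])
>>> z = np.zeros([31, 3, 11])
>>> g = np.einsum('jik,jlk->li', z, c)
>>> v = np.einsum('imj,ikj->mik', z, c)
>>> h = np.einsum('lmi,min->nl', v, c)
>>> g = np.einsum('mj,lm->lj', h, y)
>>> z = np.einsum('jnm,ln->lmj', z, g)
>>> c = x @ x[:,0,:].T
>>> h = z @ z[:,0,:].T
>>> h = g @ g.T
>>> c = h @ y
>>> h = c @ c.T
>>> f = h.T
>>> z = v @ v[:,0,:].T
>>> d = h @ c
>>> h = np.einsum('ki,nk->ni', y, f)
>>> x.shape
(3, 11, 13)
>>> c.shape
(29, 11)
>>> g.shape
(29, 3)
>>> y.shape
(29, 11)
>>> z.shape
(3, 31, 3)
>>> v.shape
(3, 31, 5)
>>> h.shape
(29, 11)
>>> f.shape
(29, 29)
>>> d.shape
(29, 11)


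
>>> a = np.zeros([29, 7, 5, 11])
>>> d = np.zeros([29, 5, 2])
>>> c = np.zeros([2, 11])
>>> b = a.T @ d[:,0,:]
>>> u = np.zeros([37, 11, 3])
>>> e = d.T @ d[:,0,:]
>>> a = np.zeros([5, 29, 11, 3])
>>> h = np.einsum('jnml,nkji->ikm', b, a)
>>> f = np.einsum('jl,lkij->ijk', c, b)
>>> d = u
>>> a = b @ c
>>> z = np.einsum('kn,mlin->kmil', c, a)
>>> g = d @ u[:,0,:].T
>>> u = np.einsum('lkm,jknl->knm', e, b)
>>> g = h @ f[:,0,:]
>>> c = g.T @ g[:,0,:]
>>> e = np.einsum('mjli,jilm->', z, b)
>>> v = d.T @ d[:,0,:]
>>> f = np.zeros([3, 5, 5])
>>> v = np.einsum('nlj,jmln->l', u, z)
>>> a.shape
(11, 5, 7, 11)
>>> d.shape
(37, 11, 3)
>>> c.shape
(5, 29, 5)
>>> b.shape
(11, 5, 7, 2)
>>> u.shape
(5, 7, 2)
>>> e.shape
()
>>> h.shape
(3, 29, 7)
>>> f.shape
(3, 5, 5)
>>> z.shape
(2, 11, 7, 5)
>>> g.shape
(3, 29, 5)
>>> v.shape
(7,)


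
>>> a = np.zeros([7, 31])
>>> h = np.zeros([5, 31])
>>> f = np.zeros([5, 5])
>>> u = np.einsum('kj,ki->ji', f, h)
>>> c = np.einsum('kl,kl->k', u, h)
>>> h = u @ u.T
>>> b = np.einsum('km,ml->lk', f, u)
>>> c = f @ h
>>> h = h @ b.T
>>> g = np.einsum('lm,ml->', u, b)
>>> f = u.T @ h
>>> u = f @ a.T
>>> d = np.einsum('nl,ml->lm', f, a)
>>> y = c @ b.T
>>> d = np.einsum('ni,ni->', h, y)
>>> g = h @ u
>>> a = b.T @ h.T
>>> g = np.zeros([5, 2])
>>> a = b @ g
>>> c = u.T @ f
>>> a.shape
(31, 2)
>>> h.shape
(5, 31)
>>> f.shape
(31, 31)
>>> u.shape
(31, 7)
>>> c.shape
(7, 31)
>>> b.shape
(31, 5)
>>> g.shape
(5, 2)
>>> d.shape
()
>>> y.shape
(5, 31)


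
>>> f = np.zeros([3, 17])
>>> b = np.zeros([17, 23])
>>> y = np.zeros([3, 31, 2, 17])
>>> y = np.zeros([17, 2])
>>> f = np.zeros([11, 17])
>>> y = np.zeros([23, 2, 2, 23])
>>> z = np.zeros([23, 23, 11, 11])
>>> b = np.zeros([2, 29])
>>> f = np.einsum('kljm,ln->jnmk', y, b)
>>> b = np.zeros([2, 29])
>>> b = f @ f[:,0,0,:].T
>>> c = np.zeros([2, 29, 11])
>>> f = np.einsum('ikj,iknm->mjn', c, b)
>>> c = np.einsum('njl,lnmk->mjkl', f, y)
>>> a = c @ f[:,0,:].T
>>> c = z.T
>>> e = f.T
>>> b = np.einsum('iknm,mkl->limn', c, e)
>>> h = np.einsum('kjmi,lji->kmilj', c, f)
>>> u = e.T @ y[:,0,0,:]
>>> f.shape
(2, 11, 23)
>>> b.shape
(2, 11, 23, 23)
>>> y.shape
(23, 2, 2, 23)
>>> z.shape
(23, 23, 11, 11)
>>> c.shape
(11, 11, 23, 23)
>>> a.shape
(2, 11, 23, 2)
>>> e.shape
(23, 11, 2)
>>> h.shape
(11, 23, 23, 2, 11)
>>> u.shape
(2, 11, 23)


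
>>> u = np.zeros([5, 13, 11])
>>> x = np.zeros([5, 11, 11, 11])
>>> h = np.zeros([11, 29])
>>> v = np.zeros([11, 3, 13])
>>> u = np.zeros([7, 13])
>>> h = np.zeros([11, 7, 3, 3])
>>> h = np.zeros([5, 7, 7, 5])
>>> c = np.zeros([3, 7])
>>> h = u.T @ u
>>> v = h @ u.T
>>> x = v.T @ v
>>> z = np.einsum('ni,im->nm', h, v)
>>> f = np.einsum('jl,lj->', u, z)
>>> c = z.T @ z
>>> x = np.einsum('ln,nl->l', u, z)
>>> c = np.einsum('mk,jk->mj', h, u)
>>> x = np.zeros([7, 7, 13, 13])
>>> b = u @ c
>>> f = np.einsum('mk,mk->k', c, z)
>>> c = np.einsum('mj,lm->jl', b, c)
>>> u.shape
(7, 13)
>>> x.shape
(7, 7, 13, 13)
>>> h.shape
(13, 13)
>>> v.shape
(13, 7)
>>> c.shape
(7, 13)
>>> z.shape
(13, 7)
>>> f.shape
(7,)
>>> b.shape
(7, 7)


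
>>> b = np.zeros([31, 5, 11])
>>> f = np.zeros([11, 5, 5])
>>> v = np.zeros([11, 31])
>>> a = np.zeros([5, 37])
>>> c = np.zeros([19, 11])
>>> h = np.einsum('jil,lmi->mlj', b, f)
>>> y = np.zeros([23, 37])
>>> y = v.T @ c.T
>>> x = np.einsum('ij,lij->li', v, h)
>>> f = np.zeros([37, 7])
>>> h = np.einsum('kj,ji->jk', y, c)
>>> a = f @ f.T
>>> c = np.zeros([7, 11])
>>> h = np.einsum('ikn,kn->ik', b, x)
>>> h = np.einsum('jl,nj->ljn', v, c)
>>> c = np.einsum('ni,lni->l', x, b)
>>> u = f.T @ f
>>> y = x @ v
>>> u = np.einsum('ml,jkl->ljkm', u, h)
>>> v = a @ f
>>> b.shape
(31, 5, 11)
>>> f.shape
(37, 7)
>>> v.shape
(37, 7)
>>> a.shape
(37, 37)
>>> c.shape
(31,)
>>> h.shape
(31, 11, 7)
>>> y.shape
(5, 31)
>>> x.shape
(5, 11)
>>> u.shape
(7, 31, 11, 7)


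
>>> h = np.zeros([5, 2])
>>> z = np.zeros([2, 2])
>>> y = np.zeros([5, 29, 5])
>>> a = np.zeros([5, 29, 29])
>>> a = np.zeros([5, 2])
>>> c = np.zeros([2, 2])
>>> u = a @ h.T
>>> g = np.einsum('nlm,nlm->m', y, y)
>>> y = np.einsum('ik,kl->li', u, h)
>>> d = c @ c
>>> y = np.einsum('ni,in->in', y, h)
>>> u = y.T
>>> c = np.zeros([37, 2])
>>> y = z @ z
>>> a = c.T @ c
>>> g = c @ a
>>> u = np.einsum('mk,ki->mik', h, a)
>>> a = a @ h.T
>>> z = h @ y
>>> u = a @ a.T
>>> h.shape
(5, 2)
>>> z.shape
(5, 2)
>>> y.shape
(2, 2)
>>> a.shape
(2, 5)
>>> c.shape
(37, 2)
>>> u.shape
(2, 2)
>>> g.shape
(37, 2)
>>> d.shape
(2, 2)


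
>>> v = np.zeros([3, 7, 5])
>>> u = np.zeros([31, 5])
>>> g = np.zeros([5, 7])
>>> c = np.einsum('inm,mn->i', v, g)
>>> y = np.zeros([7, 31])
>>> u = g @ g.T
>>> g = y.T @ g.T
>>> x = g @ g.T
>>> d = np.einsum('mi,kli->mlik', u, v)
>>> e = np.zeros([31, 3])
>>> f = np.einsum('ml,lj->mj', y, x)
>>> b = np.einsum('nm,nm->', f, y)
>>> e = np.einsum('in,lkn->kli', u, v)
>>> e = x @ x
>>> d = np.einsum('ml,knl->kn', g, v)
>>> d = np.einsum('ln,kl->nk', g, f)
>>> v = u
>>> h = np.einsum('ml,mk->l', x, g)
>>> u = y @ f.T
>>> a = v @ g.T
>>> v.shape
(5, 5)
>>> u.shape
(7, 7)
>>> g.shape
(31, 5)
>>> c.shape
(3,)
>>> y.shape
(7, 31)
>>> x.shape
(31, 31)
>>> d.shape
(5, 7)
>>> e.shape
(31, 31)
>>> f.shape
(7, 31)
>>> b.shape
()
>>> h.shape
(31,)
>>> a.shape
(5, 31)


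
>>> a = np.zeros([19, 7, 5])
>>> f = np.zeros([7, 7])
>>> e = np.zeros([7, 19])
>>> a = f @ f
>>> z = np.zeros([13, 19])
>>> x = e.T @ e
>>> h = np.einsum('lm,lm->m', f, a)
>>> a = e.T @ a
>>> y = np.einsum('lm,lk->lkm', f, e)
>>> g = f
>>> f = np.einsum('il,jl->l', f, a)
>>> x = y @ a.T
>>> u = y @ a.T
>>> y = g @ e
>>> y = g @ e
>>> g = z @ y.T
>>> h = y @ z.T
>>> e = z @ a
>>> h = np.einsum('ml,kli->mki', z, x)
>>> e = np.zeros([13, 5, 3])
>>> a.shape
(19, 7)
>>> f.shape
(7,)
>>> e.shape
(13, 5, 3)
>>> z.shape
(13, 19)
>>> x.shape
(7, 19, 19)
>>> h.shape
(13, 7, 19)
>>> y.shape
(7, 19)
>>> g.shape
(13, 7)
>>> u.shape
(7, 19, 19)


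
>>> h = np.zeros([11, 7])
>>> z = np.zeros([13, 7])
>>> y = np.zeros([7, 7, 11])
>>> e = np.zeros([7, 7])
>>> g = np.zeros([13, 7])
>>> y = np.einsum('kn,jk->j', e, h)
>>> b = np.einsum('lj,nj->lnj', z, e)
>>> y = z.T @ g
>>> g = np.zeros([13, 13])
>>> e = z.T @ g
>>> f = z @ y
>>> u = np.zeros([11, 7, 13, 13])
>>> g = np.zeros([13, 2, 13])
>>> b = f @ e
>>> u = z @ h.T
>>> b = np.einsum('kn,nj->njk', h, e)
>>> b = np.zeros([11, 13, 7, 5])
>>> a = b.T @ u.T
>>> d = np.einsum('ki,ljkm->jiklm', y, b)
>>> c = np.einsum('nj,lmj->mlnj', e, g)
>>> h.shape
(11, 7)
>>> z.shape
(13, 7)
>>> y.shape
(7, 7)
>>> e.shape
(7, 13)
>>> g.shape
(13, 2, 13)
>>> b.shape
(11, 13, 7, 5)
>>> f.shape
(13, 7)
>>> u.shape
(13, 11)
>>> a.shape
(5, 7, 13, 13)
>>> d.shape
(13, 7, 7, 11, 5)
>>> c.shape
(2, 13, 7, 13)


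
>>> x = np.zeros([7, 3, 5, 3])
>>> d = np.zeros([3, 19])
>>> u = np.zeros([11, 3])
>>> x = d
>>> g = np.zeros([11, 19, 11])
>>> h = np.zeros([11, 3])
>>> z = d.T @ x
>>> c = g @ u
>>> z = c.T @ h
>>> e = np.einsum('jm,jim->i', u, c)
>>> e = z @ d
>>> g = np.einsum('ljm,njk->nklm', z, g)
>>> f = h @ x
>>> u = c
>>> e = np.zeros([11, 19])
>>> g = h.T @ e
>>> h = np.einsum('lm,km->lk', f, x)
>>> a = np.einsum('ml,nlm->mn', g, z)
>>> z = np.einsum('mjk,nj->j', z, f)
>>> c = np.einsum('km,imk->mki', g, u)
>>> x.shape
(3, 19)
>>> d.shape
(3, 19)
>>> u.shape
(11, 19, 3)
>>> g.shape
(3, 19)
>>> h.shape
(11, 3)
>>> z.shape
(19,)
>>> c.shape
(19, 3, 11)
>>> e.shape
(11, 19)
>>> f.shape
(11, 19)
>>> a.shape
(3, 3)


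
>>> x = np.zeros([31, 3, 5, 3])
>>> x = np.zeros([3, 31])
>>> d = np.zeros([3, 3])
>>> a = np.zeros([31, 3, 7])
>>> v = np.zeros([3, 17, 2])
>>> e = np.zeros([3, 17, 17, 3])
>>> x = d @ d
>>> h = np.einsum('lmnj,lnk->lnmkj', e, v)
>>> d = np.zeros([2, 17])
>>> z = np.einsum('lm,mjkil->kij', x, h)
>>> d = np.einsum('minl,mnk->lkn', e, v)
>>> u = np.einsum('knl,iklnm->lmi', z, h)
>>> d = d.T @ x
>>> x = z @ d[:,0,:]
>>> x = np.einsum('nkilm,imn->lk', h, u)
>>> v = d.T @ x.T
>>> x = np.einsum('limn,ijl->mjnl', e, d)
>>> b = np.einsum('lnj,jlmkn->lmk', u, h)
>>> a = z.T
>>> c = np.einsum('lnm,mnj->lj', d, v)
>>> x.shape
(17, 2, 3, 3)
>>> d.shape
(17, 2, 3)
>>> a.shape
(17, 2, 17)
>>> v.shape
(3, 2, 2)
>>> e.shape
(3, 17, 17, 3)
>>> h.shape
(3, 17, 17, 2, 3)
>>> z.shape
(17, 2, 17)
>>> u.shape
(17, 3, 3)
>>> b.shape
(17, 17, 2)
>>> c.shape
(17, 2)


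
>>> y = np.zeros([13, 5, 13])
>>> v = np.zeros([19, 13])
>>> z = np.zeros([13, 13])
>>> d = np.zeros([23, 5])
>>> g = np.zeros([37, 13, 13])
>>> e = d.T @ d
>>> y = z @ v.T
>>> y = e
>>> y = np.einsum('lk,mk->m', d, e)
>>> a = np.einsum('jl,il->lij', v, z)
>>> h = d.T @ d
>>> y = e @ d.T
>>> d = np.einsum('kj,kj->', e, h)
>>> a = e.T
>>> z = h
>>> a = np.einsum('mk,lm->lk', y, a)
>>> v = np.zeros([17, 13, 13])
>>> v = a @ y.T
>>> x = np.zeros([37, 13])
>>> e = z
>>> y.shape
(5, 23)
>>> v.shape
(5, 5)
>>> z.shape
(5, 5)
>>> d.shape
()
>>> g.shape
(37, 13, 13)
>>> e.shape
(5, 5)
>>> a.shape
(5, 23)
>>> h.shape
(5, 5)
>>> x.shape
(37, 13)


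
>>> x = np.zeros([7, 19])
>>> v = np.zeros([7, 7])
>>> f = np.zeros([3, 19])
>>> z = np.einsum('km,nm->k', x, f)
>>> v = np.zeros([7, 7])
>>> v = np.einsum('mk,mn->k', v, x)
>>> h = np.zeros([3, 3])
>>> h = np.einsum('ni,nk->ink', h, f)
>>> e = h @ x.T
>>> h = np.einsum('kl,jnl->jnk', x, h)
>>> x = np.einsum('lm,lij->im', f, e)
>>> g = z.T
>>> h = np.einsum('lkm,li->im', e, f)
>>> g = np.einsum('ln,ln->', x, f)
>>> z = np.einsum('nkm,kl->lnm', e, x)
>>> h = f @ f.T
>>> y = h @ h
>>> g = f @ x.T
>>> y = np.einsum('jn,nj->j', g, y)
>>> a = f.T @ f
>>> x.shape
(3, 19)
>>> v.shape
(7,)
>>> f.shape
(3, 19)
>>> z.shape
(19, 3, 7)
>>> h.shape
(3, 3)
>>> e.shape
(3, 3, 7)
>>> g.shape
(3, 3)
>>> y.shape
(3,)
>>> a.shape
(19, 19)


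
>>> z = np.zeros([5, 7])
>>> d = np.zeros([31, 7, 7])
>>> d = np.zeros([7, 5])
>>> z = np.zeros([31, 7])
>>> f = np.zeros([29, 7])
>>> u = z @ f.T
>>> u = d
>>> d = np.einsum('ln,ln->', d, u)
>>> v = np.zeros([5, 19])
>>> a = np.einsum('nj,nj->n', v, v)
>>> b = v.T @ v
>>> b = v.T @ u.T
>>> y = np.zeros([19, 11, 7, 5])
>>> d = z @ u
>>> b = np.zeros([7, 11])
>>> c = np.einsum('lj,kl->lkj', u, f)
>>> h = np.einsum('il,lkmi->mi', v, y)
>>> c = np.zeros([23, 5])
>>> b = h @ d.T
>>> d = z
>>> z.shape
(31, 7)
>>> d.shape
(31, 7)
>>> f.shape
(29, 7)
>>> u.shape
(7, 5)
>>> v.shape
(5, 19)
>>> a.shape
(5,)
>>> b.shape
(7, 31)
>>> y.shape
(19, 11, 7, 5)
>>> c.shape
(23, 5)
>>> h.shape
(7, 5)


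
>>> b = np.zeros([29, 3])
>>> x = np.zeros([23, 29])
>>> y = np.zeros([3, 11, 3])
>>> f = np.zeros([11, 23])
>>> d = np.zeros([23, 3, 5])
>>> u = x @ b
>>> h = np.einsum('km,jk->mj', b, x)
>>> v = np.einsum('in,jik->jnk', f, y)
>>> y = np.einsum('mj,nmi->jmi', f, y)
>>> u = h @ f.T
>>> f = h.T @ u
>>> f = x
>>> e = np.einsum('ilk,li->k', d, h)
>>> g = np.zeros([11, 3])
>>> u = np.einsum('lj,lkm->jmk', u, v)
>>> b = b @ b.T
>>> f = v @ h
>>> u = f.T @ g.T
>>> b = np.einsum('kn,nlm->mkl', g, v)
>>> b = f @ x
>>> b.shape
(3, 23, 29)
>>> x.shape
(23, 29)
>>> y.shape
(23, 11, 3)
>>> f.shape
(3, 23, 23)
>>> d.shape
(23, 3, 5)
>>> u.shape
(23, 23, 11)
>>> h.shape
(3, 23)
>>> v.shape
(3, 23, 3)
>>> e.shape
(5,)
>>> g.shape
(11, 3)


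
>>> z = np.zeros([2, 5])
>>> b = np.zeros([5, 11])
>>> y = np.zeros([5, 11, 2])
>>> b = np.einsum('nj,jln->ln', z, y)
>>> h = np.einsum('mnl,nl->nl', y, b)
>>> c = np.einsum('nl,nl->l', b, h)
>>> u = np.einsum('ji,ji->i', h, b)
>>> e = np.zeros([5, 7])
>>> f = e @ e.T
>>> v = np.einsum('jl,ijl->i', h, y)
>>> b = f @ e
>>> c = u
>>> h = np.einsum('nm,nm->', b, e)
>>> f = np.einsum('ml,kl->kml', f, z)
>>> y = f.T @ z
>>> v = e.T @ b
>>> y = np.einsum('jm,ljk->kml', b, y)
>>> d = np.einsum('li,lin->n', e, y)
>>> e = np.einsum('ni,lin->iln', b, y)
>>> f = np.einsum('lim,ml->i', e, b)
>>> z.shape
(2, 5)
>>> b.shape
(5, 7)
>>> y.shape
(5, 7, 5)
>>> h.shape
()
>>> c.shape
(2,)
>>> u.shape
(2,)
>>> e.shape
(7, 5, 5)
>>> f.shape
(5,)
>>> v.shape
(7, 7)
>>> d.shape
(5,)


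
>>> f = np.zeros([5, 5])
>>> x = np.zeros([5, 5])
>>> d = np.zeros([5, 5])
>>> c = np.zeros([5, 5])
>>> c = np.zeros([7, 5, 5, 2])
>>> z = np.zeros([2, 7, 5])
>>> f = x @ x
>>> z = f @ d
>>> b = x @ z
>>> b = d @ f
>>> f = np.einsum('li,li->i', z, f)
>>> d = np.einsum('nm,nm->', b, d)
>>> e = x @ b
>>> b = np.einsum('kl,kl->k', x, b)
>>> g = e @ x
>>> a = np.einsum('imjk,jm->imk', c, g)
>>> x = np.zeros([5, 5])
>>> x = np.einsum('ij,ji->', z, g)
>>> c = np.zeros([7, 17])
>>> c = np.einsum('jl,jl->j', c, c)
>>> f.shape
(5,)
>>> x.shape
()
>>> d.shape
()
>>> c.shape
(7,)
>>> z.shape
(5, 5)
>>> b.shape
(5,)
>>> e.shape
(5, 5)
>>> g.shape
(5, 5)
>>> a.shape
(7, 5, 2)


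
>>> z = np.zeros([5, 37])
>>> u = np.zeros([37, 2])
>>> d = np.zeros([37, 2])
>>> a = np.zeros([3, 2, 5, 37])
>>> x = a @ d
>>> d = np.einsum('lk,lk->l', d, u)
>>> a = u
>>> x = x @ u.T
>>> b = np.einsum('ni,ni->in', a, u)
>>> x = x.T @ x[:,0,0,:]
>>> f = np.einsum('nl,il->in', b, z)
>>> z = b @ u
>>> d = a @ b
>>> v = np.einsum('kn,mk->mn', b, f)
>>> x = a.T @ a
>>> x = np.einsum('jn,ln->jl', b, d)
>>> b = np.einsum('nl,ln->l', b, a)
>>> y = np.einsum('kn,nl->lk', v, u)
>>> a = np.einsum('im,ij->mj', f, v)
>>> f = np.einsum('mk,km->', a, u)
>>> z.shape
(2, 2)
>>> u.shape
(37, 2)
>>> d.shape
(37, 37)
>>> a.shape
(2, 37)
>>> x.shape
(2, 37)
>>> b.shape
(37,)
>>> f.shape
()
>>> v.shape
(5, 37)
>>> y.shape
(2, 5)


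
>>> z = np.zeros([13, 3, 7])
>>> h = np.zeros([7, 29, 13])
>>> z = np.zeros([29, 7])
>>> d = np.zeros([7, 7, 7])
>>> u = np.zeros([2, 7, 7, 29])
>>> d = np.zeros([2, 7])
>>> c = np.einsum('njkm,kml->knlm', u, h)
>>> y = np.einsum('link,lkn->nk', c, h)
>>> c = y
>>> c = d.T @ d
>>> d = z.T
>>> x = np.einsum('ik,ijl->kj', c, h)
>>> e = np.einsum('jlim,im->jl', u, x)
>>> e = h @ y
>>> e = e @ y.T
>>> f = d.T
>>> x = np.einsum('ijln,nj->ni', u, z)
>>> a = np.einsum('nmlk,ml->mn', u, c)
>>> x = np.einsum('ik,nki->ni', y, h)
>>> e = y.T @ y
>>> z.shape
(29, 7)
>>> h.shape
(7, 29, 13)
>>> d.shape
(7, 29)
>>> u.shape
(2, 7, 7, 29)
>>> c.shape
(7, 7)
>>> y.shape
(13, 29)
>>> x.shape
(7, 13)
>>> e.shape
(29, 29)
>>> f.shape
(29, 7)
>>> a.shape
(7, 2)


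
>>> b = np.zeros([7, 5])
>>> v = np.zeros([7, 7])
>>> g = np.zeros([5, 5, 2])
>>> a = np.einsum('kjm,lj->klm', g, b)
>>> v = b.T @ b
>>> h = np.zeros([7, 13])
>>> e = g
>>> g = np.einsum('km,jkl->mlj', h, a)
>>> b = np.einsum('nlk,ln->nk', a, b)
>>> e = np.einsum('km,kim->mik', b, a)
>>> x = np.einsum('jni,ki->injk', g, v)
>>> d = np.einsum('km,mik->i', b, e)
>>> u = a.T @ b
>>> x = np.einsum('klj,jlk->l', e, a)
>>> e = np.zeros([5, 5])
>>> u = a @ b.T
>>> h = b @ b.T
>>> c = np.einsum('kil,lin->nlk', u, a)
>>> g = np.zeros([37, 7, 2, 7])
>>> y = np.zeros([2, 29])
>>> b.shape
(5, 2)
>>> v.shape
(5, 5)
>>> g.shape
(37, 7, 2, 7)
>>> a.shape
(5, 7, 2)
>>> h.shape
(5, 5)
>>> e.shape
(5, 5)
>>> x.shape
(7,)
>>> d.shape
(7,)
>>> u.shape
(5, 7, 5)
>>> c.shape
(2, 5, 5)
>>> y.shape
(2, 29)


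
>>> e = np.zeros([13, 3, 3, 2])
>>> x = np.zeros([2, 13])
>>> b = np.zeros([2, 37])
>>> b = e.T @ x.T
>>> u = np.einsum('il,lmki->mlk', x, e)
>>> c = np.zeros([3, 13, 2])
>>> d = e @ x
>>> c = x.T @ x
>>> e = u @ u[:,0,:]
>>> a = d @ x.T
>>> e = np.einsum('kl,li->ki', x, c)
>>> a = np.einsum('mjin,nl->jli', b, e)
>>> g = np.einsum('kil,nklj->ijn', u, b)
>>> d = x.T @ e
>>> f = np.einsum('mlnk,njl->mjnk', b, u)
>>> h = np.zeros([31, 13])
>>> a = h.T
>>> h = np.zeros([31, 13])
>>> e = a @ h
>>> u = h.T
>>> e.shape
(13, 13)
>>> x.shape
(2, 13)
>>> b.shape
(2, 3, 3, 2)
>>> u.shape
(13, 31)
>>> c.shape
(13, 13)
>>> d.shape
(13, 13)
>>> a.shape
(13, 31)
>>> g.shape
(13, 2, 2)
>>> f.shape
(2, 13, 3, 2)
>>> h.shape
(31, 13)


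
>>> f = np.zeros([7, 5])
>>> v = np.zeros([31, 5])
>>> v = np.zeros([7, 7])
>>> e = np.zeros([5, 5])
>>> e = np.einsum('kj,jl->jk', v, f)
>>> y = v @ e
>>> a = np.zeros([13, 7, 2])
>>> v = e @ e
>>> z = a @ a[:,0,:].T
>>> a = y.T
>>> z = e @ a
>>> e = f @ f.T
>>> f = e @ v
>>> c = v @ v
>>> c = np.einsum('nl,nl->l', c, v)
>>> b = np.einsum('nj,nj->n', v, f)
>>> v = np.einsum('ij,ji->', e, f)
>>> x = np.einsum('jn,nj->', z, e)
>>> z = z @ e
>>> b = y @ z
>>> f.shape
(7, 7)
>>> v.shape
()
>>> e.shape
(7, 7)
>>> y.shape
(7, 7)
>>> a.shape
(7, 7)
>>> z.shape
(7, 7)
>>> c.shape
(7,)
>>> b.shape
(7, 7)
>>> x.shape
()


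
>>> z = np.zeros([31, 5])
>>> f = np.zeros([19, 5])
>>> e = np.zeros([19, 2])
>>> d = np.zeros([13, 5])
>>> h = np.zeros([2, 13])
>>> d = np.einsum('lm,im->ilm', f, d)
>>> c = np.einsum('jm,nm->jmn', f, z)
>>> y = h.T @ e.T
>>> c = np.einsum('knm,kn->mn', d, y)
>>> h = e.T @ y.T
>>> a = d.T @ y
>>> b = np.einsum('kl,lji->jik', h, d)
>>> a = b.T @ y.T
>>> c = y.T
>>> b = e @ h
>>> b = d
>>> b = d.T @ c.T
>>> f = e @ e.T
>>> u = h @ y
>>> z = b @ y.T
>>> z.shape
(5, 19, 13)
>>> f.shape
(19, 19)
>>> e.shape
(19, 2)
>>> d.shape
(13, 19, 5)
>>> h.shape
(2, 13)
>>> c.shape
(19, 13)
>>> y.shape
(13, 19)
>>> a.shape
(2, 5, 13)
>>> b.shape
(5, 19, 19)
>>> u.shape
(2, 19)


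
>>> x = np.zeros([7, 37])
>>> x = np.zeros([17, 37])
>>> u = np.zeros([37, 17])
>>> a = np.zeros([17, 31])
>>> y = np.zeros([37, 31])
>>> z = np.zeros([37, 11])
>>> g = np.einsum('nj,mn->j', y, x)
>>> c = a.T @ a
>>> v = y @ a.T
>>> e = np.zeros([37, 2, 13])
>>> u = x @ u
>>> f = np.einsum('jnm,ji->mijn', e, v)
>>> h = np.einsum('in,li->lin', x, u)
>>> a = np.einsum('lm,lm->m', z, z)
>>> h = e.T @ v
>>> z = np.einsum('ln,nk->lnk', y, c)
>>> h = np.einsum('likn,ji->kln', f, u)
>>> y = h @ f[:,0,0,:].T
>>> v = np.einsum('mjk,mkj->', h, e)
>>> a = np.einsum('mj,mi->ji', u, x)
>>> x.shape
(17, 37)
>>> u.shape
(17, 17)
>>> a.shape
(17, 37)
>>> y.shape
(37, 13, 13)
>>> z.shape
(37, 31, 31)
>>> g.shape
(31,)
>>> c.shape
(31, 31)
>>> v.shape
()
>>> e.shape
(37, 2, 13)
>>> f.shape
(13, 17, 37, 2)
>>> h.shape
(37, 13, 2)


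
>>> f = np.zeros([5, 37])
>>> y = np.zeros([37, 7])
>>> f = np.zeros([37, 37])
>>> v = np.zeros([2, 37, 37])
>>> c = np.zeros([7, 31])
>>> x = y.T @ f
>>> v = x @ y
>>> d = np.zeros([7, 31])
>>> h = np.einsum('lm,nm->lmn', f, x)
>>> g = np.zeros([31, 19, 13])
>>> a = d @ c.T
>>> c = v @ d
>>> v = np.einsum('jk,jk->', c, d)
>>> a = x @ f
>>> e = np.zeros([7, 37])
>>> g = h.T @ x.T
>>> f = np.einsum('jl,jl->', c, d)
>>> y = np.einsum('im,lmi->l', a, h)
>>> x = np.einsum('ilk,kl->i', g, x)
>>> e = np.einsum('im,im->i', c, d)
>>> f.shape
()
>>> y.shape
(37,)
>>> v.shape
()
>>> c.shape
(7, 31)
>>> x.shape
(7,)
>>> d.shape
(7, 31)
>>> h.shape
(37, 37, 7)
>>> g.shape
(7, 37, 7)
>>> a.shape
(7, 37)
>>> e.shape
(7,)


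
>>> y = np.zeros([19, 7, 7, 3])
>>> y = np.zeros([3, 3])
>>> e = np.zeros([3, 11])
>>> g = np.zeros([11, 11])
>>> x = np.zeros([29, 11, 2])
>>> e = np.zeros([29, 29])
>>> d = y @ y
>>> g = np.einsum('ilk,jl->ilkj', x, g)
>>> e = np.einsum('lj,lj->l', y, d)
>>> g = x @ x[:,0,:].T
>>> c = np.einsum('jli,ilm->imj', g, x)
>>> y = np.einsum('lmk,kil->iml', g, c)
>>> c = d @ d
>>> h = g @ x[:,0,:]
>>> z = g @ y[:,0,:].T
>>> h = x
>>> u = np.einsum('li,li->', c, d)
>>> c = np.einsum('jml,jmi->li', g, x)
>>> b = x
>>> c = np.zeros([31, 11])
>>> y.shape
(2, 11, 29)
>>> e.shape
(3,)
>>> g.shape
(29, 11, 29)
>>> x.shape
(29, 11, 2)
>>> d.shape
(3, 3)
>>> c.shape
(31, 11)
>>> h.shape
(29, 11, 2)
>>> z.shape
(29, 11, 2)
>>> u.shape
()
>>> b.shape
(29, 11, 2)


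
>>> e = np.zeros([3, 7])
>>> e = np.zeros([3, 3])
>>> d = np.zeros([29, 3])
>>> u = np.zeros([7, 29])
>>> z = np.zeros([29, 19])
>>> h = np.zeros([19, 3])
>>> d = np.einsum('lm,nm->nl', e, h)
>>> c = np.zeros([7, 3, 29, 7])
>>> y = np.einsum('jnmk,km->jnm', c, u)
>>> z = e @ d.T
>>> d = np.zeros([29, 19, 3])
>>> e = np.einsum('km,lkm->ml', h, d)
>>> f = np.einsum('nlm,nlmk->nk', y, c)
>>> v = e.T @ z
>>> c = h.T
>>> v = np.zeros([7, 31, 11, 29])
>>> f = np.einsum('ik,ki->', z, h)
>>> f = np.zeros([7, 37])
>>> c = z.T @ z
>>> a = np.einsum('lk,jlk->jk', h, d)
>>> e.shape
(3, 29)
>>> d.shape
(29, 19, 3)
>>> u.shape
(7, 29)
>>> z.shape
(3, 19)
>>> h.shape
(19, 3)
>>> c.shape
(19, 19)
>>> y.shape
(7, 3, 29)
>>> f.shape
(7, 37)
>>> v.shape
(7, 31, 11, 29)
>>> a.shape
(29, 3)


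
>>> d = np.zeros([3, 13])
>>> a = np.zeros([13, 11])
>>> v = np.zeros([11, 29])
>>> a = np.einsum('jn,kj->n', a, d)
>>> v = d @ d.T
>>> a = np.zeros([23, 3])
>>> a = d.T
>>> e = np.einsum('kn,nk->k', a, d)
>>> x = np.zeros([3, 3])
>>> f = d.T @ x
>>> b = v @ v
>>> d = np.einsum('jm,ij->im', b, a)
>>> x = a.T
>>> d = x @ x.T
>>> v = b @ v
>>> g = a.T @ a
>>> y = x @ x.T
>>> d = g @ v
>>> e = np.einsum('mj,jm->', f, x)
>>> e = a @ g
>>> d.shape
(3, 3)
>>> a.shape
(13, 3)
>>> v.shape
(3, 3)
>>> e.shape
(13, 3)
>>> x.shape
(3, 13)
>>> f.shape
(13, 3)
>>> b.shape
(3, 3)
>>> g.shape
(3, 3)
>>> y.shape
(3, 3)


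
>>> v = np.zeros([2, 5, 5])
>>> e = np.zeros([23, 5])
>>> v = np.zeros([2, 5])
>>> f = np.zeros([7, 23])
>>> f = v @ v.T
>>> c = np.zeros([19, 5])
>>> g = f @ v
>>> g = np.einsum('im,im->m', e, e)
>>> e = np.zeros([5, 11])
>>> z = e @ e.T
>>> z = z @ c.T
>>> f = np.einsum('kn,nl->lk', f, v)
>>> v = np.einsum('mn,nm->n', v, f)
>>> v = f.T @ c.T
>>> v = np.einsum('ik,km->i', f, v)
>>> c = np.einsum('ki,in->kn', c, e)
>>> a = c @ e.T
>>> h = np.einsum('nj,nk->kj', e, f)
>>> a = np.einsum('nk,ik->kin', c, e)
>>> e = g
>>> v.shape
(5,)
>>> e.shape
(5,)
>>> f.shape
(5, 2)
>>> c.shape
(19, 11)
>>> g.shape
(5,)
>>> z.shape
(5, 19)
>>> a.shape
(11, 5, 19)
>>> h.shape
(2, 11)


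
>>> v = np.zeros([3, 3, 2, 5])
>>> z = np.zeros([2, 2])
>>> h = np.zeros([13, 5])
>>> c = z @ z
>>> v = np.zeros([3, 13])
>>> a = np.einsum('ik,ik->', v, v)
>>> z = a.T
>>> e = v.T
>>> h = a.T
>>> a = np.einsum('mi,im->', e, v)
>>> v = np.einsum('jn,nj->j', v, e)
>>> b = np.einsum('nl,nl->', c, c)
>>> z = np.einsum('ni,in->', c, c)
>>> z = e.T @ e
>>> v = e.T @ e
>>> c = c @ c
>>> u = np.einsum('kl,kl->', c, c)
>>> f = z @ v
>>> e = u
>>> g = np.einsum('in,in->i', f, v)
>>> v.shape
(3, 3)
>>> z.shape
(3, 3)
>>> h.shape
()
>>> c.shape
(2, 2)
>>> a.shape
()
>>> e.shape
()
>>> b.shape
()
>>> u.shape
()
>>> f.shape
(3, 3)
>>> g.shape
(3,)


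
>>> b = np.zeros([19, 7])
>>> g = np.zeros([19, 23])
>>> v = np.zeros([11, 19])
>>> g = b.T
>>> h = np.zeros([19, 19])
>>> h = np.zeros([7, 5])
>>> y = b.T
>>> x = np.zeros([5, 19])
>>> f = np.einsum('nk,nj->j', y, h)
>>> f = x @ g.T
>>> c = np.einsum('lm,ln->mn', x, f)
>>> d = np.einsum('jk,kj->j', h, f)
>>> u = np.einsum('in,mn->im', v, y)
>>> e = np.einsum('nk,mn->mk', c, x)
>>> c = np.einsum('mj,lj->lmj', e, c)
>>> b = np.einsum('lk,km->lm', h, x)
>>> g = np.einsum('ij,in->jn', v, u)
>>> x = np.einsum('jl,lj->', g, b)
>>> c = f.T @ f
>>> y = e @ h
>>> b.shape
(7, 19)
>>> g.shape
(19, 7)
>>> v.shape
(11, 19)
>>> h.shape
(7, 5)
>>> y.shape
(5, 5)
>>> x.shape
()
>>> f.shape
(5, 7)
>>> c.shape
(7, 7)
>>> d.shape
(7,)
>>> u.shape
(11, 7)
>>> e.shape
(5, 7)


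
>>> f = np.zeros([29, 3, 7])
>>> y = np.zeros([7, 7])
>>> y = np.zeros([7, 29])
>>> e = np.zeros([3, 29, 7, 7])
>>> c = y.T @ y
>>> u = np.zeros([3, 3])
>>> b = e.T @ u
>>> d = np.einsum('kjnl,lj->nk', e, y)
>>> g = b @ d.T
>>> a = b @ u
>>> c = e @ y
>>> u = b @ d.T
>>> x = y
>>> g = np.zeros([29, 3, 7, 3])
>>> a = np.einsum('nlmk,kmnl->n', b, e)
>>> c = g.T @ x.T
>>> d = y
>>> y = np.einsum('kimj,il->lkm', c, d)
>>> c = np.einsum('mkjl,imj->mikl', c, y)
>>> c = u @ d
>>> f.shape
(29, 3, 7)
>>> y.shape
(29, 3, 3)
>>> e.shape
(3, 29, 7, 7)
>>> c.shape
(7, 7, 29, 29)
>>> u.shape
(7, 7, 29, 7)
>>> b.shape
(7, 7, 29, 3)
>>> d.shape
(7, 29)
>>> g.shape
(29, 3, 7, 3)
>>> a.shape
(7,)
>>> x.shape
(7, 29)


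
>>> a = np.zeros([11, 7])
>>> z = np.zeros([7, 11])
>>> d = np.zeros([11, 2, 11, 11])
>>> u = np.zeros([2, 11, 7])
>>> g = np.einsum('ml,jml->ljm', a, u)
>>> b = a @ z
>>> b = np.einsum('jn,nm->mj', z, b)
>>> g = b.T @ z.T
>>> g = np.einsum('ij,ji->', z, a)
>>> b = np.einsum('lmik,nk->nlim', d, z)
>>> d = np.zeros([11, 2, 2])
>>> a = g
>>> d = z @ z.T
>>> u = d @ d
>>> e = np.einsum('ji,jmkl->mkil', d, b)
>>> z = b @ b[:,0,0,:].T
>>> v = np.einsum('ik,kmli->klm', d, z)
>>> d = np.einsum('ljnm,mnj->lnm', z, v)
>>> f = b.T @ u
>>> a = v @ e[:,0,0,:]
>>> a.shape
(7, 11, 2)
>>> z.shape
(7, 11, 11, 7)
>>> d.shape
(7, 11, 7)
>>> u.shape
(7, 7)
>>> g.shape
()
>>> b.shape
(7, 11, 11, 2)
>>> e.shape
(11, 11, 7, 2)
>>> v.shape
(7, 11, 11)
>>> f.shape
(2, 11, 11, 7)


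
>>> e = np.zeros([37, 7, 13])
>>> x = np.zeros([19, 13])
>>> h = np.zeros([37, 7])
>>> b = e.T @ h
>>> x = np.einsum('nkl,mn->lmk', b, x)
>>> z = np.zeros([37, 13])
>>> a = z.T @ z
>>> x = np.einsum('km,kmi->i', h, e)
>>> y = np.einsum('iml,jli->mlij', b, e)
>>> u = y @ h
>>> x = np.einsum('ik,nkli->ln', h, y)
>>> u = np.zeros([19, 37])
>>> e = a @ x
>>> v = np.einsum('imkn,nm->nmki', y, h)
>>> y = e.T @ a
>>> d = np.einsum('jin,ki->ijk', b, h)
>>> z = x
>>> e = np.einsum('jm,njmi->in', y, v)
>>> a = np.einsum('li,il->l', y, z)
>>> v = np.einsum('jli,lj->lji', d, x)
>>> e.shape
(7, 37)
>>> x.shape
(13, 7)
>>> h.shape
(37, 7)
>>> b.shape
(13, 7, 7)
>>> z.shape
(13, 7)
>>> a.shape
(7,)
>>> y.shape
(7, 13)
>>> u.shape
(19, 37)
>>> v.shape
(13, 7, 37)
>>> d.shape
(7, 13, 37)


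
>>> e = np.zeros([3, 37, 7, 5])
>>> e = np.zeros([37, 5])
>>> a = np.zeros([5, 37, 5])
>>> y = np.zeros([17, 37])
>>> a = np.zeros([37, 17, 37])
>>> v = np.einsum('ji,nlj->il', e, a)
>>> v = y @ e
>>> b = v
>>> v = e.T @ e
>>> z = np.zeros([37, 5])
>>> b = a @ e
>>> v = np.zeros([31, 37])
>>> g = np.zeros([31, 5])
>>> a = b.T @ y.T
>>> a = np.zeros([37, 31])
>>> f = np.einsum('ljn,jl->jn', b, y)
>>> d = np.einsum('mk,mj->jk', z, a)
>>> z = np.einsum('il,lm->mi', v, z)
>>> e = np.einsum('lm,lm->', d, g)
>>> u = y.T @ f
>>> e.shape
()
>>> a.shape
(37, 31)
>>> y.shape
(17, 37)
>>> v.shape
(31, 37)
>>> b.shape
(37, 17, 5)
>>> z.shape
(5, 31)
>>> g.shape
(31, 5)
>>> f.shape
(17, 5)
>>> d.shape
(31, 5)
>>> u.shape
(37, 5)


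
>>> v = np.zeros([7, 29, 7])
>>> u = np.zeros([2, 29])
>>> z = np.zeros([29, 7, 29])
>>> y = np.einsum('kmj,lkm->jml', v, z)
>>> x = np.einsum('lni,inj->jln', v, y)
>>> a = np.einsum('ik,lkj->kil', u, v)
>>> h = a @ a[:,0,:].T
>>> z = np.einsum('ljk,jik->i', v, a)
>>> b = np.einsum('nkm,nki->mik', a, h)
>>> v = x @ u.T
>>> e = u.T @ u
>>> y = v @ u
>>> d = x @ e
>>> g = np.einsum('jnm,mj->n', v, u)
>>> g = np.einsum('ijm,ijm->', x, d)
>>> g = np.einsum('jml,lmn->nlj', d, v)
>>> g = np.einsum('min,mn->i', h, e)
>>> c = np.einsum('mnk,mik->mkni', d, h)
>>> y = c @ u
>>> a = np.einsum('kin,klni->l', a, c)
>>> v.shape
(29, 7, 2)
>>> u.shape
(2, 29)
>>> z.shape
(2,)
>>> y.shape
(29, 29, 7, 29)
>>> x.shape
(29, 7, 29)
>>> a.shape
(29,)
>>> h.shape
(29, 2, 29)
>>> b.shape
(7, 29, 2)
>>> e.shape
(29, 29)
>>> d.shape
(29, 7, 29)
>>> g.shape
(2,)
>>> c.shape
(29, 29, 7, 2)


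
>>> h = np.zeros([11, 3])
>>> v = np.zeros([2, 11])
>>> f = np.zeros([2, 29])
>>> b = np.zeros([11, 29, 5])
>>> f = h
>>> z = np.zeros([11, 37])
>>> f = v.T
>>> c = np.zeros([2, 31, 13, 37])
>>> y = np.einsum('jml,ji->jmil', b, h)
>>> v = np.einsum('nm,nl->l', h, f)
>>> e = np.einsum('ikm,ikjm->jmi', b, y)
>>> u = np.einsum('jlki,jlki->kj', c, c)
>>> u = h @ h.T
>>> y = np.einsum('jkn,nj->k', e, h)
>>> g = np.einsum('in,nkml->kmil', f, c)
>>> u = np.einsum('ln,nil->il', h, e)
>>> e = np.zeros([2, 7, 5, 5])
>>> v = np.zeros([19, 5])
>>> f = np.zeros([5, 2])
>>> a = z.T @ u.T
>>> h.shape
(11, 3)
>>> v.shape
(19, 5)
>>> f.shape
(5, 2)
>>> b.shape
(11, 29, 5)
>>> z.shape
(11, 37)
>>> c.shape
(2, 31, 13, 37)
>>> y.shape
(5,)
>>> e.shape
(2, 7, 5, 5)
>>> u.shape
(5, 11)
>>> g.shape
(31, 13, 11, 37)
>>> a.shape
(37, 5)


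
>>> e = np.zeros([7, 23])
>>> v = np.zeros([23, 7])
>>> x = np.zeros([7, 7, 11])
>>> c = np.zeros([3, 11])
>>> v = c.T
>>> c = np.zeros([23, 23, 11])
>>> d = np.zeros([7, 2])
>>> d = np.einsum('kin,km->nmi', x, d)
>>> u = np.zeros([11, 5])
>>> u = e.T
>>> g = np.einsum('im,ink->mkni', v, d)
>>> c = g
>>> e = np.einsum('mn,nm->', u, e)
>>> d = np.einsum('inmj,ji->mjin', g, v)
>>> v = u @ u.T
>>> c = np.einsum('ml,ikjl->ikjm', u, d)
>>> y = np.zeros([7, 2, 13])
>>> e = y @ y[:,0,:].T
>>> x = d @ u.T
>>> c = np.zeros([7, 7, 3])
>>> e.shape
(7, 2, 7)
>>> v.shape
(23, 23)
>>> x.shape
(2, 11, 3, 23)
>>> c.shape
(7, 7, 3)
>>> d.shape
(2, 11, 3, 7)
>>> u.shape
(23, 7)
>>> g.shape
(3, 7, 2, 11)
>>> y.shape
(7, 2, 13)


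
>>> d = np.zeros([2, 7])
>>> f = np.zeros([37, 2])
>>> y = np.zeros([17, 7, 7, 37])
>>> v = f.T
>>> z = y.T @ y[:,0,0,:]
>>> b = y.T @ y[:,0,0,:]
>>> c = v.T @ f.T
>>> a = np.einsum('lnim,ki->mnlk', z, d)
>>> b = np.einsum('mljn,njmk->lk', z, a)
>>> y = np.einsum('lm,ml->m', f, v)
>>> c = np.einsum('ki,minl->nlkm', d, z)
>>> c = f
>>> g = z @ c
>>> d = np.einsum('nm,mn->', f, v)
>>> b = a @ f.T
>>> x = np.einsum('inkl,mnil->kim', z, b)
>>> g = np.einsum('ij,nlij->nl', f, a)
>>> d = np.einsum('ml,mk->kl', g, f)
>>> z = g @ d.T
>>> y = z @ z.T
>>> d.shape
(2, 7)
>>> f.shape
(37, 2)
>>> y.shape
(37, 37)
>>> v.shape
(2, 37)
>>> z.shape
(37, 2)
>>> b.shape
(37, 7, 37, 37)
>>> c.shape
(37, 2)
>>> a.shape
(37, 7, 37, 2)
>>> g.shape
(37, 7)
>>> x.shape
(7, 37, 37)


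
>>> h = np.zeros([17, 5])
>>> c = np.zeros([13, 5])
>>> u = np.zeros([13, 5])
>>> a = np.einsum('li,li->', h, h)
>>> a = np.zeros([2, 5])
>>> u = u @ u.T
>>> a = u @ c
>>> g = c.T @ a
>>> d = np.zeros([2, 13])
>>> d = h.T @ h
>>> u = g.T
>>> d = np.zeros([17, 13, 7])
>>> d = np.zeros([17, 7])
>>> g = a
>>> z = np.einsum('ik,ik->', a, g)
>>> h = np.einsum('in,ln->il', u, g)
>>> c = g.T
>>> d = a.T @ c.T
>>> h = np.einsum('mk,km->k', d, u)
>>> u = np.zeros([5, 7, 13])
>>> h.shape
(5,)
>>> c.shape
(5, 13)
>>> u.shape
(5, 7, 13)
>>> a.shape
(13, 5)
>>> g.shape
(13, 5)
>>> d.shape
(5, 5)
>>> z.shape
()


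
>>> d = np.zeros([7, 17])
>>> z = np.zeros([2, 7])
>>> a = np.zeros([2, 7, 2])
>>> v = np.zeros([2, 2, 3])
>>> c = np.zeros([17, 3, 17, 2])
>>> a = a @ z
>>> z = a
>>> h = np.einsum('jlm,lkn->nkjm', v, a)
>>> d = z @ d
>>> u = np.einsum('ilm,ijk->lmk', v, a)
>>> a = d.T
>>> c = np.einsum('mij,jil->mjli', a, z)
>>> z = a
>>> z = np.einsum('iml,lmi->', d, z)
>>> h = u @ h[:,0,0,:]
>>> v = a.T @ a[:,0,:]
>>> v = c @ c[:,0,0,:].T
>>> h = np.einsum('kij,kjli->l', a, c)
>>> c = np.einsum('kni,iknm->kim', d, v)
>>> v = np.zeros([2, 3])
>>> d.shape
(2, 7, 17)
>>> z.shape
()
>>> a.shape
(17, 7, 2)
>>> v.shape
(2, 3)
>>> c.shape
(2, 17, 17)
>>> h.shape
(7,)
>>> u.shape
(2, 3, 7)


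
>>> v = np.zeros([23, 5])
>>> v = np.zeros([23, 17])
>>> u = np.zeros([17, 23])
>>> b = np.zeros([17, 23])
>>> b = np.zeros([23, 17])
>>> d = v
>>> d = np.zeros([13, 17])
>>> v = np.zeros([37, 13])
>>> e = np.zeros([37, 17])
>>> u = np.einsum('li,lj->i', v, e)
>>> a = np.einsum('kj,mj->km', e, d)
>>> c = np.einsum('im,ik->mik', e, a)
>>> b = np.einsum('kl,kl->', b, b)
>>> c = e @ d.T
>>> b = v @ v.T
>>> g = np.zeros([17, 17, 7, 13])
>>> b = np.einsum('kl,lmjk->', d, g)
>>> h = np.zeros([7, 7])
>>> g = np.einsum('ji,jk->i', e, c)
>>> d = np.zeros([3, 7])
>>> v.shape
(37, 13)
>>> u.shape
(13,)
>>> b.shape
()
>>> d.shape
(3, 7)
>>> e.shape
(37, 17)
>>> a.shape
(37, 13)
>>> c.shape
(37, 13)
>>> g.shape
(17,)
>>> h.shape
(7, 7)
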